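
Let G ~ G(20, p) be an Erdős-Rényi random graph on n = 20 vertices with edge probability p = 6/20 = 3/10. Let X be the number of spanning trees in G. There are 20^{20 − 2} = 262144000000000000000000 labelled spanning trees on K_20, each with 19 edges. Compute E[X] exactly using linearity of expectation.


K_20 has 20^{20 − 2} = 262144000000000000000000 labelled spanning trees.
For each such spanning tree H, let X_H = 1 if all 19 edges of H are present in G. Then P[X_H = 1] = p^{19} = (3/10)^{19} = 1162261467/10000000000000000000.
By linearity: E[X] = Σ_H E[X_H] = 262144000000000000000000 · p^{19} = 262144000000000000000000 · 1162261467/10000000000000000000 = 152339935002624/5.
Numerically: E[X] ≈ 3.05e+13.

E[X] = 262144000000000000000000 · (3/10)^{19} = 152339935002624/5 ≈ 3.05e+13.


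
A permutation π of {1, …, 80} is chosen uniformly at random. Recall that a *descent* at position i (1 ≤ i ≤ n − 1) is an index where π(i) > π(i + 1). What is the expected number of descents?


Write X = Σ X_I over i = 1, …, 79, with X_I the indicator of one descent.
There are 79 indicators.
For each fixed i, the pair (π(i), π(i+1)) is a uniformly random ordered pair of distinct values from {1, …, 80}; by symmetry P[π(i) > π(i+1)] = 1/2.
By linearity: E[X] = 79 · (1/2) = (80 − 1) · (1/2) = 79/2 ≈ 39.500.

E[X] = 79/2 = 39.500.


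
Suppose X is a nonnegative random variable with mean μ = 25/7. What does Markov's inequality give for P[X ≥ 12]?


μ = E[X] = 25/7, a = 12.
Markov: P[X ≥ 12] ≤ μ/a = (25/7)/12 = 25/84.
Numerically: ≈ 0.298.
(Since a = 12 > μ = 3.571, the bound 25/84 is < 1 and informative.)

P[X ≥ 12] ≤ 25/84 ≈ 0.298.


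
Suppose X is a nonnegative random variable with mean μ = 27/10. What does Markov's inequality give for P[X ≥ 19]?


μ = E[X] = 27/10, a = 19.
Markov: P[X ≥ 19] ≤ μ/a = (27/10)/19 = 27/190.
Numerically: ≈ 0.1421.
(Since a = 19 > μ = 2.7000, the bound 27/190 is < 1 and informative.)

P[X ≥ 19] ≤ 27/190 ≈ 0.1421.


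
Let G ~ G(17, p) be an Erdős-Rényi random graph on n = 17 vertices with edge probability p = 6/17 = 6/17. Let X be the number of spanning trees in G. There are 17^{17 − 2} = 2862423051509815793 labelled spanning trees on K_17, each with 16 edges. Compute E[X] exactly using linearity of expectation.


K_17 has 17^{17 − 2} = 2862423051509815793 labelled spanning trees.
For each such spanning tree H, let X_H = 1 if all 16 edges of H are present in G. Then P[X_H = 1] = p^{16} = (6/17)^{16} = 2821109907456/48661191875666868481.
By linearity: E[X] = Σ_H E[X_H] = 2862423051509815793 · p^{16} = 2862423051509815793 · 2821109907456/48661191875666868481 = 2821109907456/17.
Numerically: E[X] ≈ 1.6595e+11.

E[X] = 2862423051509815793 · (6/17)^{16} = 2821109907456/17 ≈ 1.6595e+11.


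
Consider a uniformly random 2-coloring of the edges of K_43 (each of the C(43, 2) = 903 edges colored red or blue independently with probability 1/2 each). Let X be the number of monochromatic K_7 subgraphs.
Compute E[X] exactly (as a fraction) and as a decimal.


Let X = Σ_S X_S over the C(43, 7) = 32224114 subsets S of size 7, where X_S = 1 if the K_7 on S is monochromatic.
For a fixed S, the K_7 on S has C(7, 2) = 21 edges. P[all 21 edges red] = (1/2)^21, and likewise for blue, so P[monochromatic] = 2·(1/2)^21 = 2^{1 − 21} = 1/1048576.
Summing: E[X] = C(43, 7) · 2^{1 − 21} = 32224114 · 1/1048576 = 16112057/524288.
Numerically: E[X] ≈ 30.7313.

E[X] = C(43,7)·2^(1−C(7,2)) = 16112057/524288 ≈ 30.7313.


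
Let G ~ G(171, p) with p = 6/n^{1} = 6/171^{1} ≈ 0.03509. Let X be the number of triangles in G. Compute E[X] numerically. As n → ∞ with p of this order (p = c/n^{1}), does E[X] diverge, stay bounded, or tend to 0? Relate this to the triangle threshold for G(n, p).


Number of potential triangles: C(171, 3) = 818805.
Each occurs with probability p³ ≈ (0.03509)³ ≈ 4.319818e-05.
By linearity: E[X] = C(171, 3)·p³ ≈ 818805 · 4.319818e-05 ≈ 35.3709.
Here α = 1, so p = 6/n is exactly at the triangle threshold p ~ 1/n. Asymptotically E[X] → c³/6 = 6³/6 = 36 ≈ 36.0000, a bounded constant. In this regime the triangle count is asymptotically Poisson(c³/6).

E[X] ≈ 35.3709; in regime p = Θ(1/n^{1}) E[X] stays bounded (at the triangle threshold p ~ 1/n).


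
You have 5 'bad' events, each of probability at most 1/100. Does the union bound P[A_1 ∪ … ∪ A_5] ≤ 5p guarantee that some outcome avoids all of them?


Union bound: P[∪_{i=1}^{5} A_i] ≤ Σ_i P[A_i] ≤ 5·p = 5·(1/100) = 1/20.
Numerically: 1/20 ≈ 0.0500.
Is 1/20 < 1? YES.
Since P[∪ A_i] ≤ 1/20 < 1, the complement has P[∩ A_i^c] ≥ 1 − 1/20 = 19/20 > 0, so some outcome avoids every A_i.

5·p = 1/20 ≈ 0.0500; existence CERTIFIED by the union bound.


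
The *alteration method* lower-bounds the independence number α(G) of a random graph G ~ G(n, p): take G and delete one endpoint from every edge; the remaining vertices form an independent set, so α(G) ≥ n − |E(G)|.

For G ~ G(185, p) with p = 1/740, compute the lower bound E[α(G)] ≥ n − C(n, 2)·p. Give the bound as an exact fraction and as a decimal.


E[|E(G)|] = C(185, 2)·p = 17020 · (1/740) = 23.
E[α(G)] ≥ n − E[|E(G)|] = 185 − 23 = 162.
Numerically: ≈ 162.00000.
(This is only a lower bound; the true E[α(G)] may be larger.)

E[α(G)] ≥ 162 ≈ 162.00000.


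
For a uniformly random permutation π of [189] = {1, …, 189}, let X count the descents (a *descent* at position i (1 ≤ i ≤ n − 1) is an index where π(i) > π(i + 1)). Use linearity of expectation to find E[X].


Write X = Σ X_I over i = 1, …, 188, with X_I the indicator of one descent.
There are 188 indicators.
For each fixed i, the pair (π(i), π(i+1)) is a uniformly random ordered pair of distinct values from {1, …, 189}; by symmetry P[π(i) > π(i+1)] = 1/2.
By linearity: E[X] = 188 · (1/2) = (189 − 1) · (1/2) = 94 ≈ 94.000000.

E[X] = 94 = 94.000000.


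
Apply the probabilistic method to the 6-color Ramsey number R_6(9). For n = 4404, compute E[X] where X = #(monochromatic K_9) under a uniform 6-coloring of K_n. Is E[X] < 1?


E[X] = C(4404, 9) · 6^{1 − 36} = 1703375445537161676647015880 · 6^{−35} = 1703375445537161676647015880/1719070799748422591028658176.
As a reduced fraction: E[X] = 70973976897381736526958995/71627949989517607959527424 ≈ 0.9909.
Is E[X] < 1? YES.
Since E[X] < 1, there exists a 6-coloring of K_{4404} with no monochromatic K_9; hence R_6(9) > 4404.

E[X] = 70973976897381736526958995/71627949989517607959527424 ≈ 0.9909; E[X] < 1, so R_6(9) > 4404.


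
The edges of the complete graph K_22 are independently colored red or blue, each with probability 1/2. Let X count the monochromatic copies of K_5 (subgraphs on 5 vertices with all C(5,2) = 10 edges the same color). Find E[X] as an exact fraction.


Let X = Σ_S X_S over the C(22, 5) = 26334 subsets S of size 5, where X_S = 1 if the K_5 on S is monochromatic.
For a fixed S, the K_5 on S has C(5, 2) = 10 edges. P[all 10 edges red] = (1/2)^10, and likewise for blue, so P[monochromatic] = 2·(1/2)^10 = 2^{1 − 10} = 1/512.
By linearity of expectation: E[X] = C(22, 5) · 2^{1 − 10} = 26334 · 1/512 = 13167/256.
Numerically: E[X] ≈ 51.434.

E[X] = C(22,5)·2^(1−C(5,2)) = 13167/256 ≈ 51.434.


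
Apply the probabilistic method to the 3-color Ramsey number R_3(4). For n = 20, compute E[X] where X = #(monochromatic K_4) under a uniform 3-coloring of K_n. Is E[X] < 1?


E[X] = C(20, 4) · 3^{1 − 6} = 4845 · 3^{−5} = 4845/243.
As a reduced fraction: E[X] = 1615/81 ≈ 19.9382716.
Is E[X] < 1? NO.
Since E[X] ≥ 1, the first-moment bound is inconclusive at n = 20; it does NOT by itself certify R_3(4) > 20.

E[X] = 1615/81 ≈ 19.9382716; E[X] ≥ 1; first-moment method inconclusive here.


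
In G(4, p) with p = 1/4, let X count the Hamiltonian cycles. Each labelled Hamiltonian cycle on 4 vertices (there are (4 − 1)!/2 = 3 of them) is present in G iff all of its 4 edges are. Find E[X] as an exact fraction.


K_4 has (4 − 1)!/2 = 3 labelled Hamiltonian cycles.
For each such Hamiltonian cycle H, let X_H = 1 if all 4 edges of H are present in G. Then P[X_H = 1] = p^{4} = (1/4)^{4} = 1/256.
By linearity of expectation: E[X] = Σ_H E[X_H] = 3 · p^{4} = 3 · 1/256 = 3/256.
Numerically: E[X] ≈ 0.0117.

E[X] = 3 · (1/4)^{4} = 3/256 ≈ 0.0117.


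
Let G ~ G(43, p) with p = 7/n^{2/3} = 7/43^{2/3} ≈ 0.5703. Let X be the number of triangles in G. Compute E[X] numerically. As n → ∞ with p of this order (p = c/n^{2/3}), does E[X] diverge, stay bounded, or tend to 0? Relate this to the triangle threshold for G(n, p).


Number of potential triangles: C(43, 3) = 12341.
Each occurs with probability p³ ≈ (0.5703)³ ≈ 1.855057e-01.
By linearity: E[X] = C(43, 3)·p³ ≈ 12341 · 1.855057e-01 ≈ 2289.3256.
Since α = 2/3 < 1, p = c/n^{2/3} ≫ 1/n is above the triangle threshold p ~ 1/n. Asymptotically E[X] ~ (c³/6)·n^{3(1−α)} = (7³/6)·n^{1} → ∞; triangles are abundant w.h.p.

E[X] ≈ 2289.3256; in regime p = Θ(1/n^{2/3}) E[X] diverges (above the triangle threshold p ~ 1/n).


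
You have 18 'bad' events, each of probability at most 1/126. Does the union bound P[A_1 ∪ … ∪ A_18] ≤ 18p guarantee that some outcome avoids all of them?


Union bound: P[∪_{i=1}^{18} A_i] ≤ Σ_i P[A_i] ≤ 18·p = 18·(1/126) = 1/7.
Numerically: 1/7 ≈ 0.1429.
Is 1/7 < 1? YES.
Since P[∪ A_i] ≤ 1/7 < 1, the complement has P[∩ A_i^c] ≥ 1 − 1/7 = 6/7 > 0, so some outcome avoids every A_i.

18·p = 1/7 ≈ 0.1429; existence CERTIFIED by the union bound.


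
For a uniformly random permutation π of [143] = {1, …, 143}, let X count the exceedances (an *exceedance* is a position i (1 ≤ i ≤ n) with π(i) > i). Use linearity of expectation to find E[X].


Write X = Σ_{i=1}^{143} X_i, where X_i = 1_{π(i) > i}.
For each fixed i, π(i) is uniform over {1, …, 143} (marginal of a uniform permutation), so P[π(i) > i] = (n − i)/n. Summing: Σ_{i=1}^{143} (n − i)/n = (0 + 1 + … + 142)/143 = 143(143 − 1)/(2·143) = (143 − 1)/2.
Hence E[X] = Σ_{i=1}^{143} (143 − i)/143 = 71 ≈ 71.000000.

E[X] = 71 = 71.000000.


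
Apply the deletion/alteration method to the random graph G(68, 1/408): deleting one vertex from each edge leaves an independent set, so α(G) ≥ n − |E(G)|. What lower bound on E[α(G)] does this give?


E[|E(G)|] = C(68, 2)·p = 2278 · (1/408) = 67/12.
E[α(G)] ≥ n − E[|E(G)|] = 68 − 67/12 = 749/12.
Numerically: ≈ 62.416667.
(This is only a lower bound; the true E[α(G)] may be larger.)

E[α(G)] ≥ 749/12 ≈ 62.416667.


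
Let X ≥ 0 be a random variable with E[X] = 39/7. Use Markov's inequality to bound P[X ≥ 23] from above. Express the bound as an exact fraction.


μ = E[X] = 39/7, a = 23.
Markov: P[X ≥ 23] ≤ μ/a = (39/7)/23 = 39/161.
Numerically: ≈ 0.242.
(Since a = 23 > μ = 5.571, the bound 39/161 is < 1 and informative.)

P[X ≥ 23] ≤ 39/161 ≈ 0.242.


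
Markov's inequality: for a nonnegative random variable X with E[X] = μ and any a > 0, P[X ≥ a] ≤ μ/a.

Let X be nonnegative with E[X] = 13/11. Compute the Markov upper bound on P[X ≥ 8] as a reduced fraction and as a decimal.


μ = E[X] = 13/11, a = 8.
Markov: P[X ≥ 8] ≤ μ/a = (13/11)/8 = 13/88.
Numerically: ≈ 0.1477.
(Since a = 8 > μ = 1.1818, the bound 13/88 is < 1 and informative.)

P[X ≥ 8] ≤ 13/88 ≈ 0.1477.


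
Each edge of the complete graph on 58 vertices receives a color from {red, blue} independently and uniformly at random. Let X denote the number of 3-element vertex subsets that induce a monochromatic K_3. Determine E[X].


Let X = Σ_S X_S over the C(58, 3) = 30856 subsets S of size 3, where X_S = 1 if the K_3 on S is monochromatic.
For a fixed S, the K_3 on S has C(3, 2) = 3 edges. P[all 3 edges red] = (1/2)^3, and likewise for blue, so P[monochromatic] = 2·(1/2)^3 = 2^{1 − 3} = 1/4.
Summing: E[X] = C(58, 3) · 2^{1 − 3} = 30856 · 1/4 = 7714.
Numerically: E[X] ≈ 7714.000.

E[X] = C(58,3)·2^(1−C(3,2)) = 7714 ≈ 7714.000.


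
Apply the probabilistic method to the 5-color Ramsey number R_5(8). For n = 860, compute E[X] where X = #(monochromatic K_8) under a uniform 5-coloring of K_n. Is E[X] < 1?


E[X] = C(860, 8) · 5^{1 − 28} = 7182671140665308145 · 5^{−27} = 7182671140665308145/7450580596923828125.
As a reduced fraction: E[X] = 1436534228133061629/1490116119384765625 ≈ 0.964.
Is E[X] < 1? YES.
Since E[X] < 1, there exists a 5-coloring of K_{860} with no monochromatic K_8; hence R_5(8) > 860.

E[X] = 1436534228133061629/1490116119384765625 ≈ 0.964; E[X] < 1, so R_5(8) > 860.


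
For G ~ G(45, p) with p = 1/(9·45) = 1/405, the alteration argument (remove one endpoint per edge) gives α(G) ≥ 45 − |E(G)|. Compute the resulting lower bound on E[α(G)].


E[|E(G)|] = C(45, 2)·p = 990 · (1/405) = 22/9.
E[α(G)] ≥ n − E[|E(G)|] = 45 − 22/9 = 383/9.
Numerically: ≈ 42.555556.
(This is only a lower bound; the true E[α(G)] may be larger.)

E[α(G)] ≥ 383/9 ≈ 42.555556.


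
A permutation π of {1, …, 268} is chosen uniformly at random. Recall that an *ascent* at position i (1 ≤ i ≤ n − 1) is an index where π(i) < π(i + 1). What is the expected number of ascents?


Write X = Σ X_I over i = 1, …, 267, with X_I the indicator of one ascent.
There are 267 indicators.
For each fixed i, the pair (π(i), π(i+1)) is a uniformly random ordered pair of distinct values from {1, …, 268}; by symmetry P[π(i) < π(i+1)] = 1/2.
By linearity: E[X] = 267 · (1/2) = (268 − 1) · (1/2) = 267/2 ≈ 133.50000.

E[X] = 267/2 = 133.50000.


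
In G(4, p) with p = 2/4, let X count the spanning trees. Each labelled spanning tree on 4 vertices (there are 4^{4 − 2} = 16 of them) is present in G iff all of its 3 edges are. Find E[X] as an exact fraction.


K_4 has 4^{4 − 2} = 16 labelled spanning trees.
For each such spanning tree H, let X_H = 1 if all 3 edges of H are present in G. Then P[X_H = 1] = p^{3} = (1/2)^{3} = 1/8.
By linearity of expectation: E[X] = Σ_H E[X_H] = 16 · p^{3} = 16 · 1/8 = 2.
Numerically: E[X] ≈ 2.

E[X] = 16 · (1/2)^{3} = 2 ≈ 2.


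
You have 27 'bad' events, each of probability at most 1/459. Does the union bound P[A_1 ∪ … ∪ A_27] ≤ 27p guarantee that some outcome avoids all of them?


Union bound: P[∪_{i=1}^{27} A_i] ≤ Σ_i P[A_i] ≤ 27·p = 27·(1/459) = 1/17.
Numerically: 1/17 ≈ 0.059.
Is 1/17 < 1? YES.
Since P[∪ A_i] ≤ 1/17 < 1, the complement has P[∩ A_i^c] ≥ 1 − 1/17 = 16/17 > 0, so some outcome avoids every A_i.

27·p = 1/17 ≈ 0.059; existence CERTIFIED by the union bound.


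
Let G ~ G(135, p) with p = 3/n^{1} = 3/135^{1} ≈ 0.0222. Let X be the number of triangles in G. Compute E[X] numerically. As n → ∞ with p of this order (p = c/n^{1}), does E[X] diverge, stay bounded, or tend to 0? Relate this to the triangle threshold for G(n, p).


Number of potential triangles: C(135, 3) = 400995.
Each occurs with probability p³ ≈ (0.0222)³ ≈ 1.09739e-05.
By linearity: E[X] = C(135, 3)·p³ ≈ 400995 · 1.09739e-05 ≈ 4.400.
Here α = 1, so p = 3/n is exactly at the triangle threshold p ~ 1/n. Asymptotically E[X] → c³/6 = 3³/6 = 9/2 ≈ 4.500, a bounded constant. In this regime the triangle count is asymptotically Poisson(c³/6).

E[X] ≈ 4.400; in regime p = Θ(1/n^{1}) E[X] stays bounded (at the triangle threshold p ~ 1/n).


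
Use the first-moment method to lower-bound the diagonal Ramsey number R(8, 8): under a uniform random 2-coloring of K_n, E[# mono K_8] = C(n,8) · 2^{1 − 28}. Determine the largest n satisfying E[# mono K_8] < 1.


We need C(n, 8) · 2^{1 − 28} < 1, i.e. C(n, 8) < 2^{28 − 1} = 134217728.
Check values of n near the boundary:
  n = 36: C(36, 8) = 30260340; 30260340 < 134217728? YES
  n = 37: C(37, 8) = 38608020; 38608020 < 134217728? YES
  n = 38: C(38, 8) = 48903492; 48903492 < 134217728? YES
  n = 39: C(39, 8) = 61523748; 61523748 < 134217728? YES
  n = 40: C(40, 8) = 76904685; 76904685 < 134217728? YES
  n = 41: C(41, 8) = 95548245; 95548245 < 134217728? YES
  n = 42: C(42, 8) = 118030185; 118030185 < 134217728? YES
  n = 43: C(43, 8) = 145008513; 145008513 < 134217728? NO
The largest n with C(n, 8) < 134217728 is n = 42 (where E[X] = 118030185/134217728 ≈ 0.8794). Hence R(8, 8) > 42, i.e. R(8, 8) ≥ 43.

Largest n = 42; hence R(8, 8) > 42.


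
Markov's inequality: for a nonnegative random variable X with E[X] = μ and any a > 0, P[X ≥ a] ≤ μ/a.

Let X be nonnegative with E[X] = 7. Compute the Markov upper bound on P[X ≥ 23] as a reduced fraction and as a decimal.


μ = E[X] = 7, a = 23.
Markov: P[X ≥ 23] ≤ μ/a = (7)/23 = 7/23.
Numerically: ≈ 0.30435.
(Since a = 23 > μ = 7.00000, the bound 7/23 is < 1 and informative.)

P[X ≥ 23] ≤ 7/23 ≈ 0.30435.


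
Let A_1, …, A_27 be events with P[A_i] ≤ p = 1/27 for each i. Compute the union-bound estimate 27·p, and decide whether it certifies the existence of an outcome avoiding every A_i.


Union bound: P[∪_{i=1}^{27} A_i] ≤ Σ_i P[A_i] ≤ 27·p = 27·(1/27) = 1.
Numerically: 1 ≈ 1.000000.
Is 1 < 1? NO.
Since the bound 1 is ≥ 1, the union bound is uninformative here; it does NOT by itself certify existence.

27·p = 1 ≈ 1.000000; existence NOT certified by the union bound.


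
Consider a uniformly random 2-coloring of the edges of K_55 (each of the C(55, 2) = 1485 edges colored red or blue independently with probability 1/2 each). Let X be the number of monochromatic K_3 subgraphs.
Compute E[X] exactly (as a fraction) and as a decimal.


Let X = Σ_S X_S over the C(55, 3) = 26235 subsets S of size 3, where X_S = 1 if the K_3 on S is monochromatic.
For a fixed S, the K_3 on S has C(3, 2) = 3 edges. P[all 3 edges red] = (1/2)^3, and likewise for blue, so P[monochromatic] = 2·(1/2)^3 = 2^{1 − 3} = 1/4.
By linearity of expectation: E[X] = C(55, 3) · 2^{1 − 3} = 26235 · 1/4 = 26235/4.
Numerically: E[X] ≈ 6558.750.

E[X] = C(55,3)·2^(1−C(3,2)) = 26235/4 ≈ 6558.750.


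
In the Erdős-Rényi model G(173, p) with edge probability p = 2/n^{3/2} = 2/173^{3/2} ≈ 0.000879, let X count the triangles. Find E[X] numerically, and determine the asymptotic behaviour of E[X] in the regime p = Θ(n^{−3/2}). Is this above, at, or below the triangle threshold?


Number of potential triangles: C(173, 3) = 848046.
Each occurs with probability p³ ≈ (0.000879)³ ≈ 6.79020e-10.
By linearity: E[X] = C(173, 3)·p³ ≈ 848046 · 6.79020e-10 ≈ 0.001.
Since α = 3/2 > 1, p = c/n^{3/2} = o(1/n) is below the triangle threshold p ~ 1/n. Asymptotically E[X] ~ (c³/6)·n^{3(1−α)} = (2³/6)·n^{-1.5} → 0, so by Markov's inequality G has no triangles w.h.p.

E[X] ≈ 0.001; in regime p = Θ(1/n^{3/2}) E[X] tends to 0 (below the triangle threshold p ~ 1/n).


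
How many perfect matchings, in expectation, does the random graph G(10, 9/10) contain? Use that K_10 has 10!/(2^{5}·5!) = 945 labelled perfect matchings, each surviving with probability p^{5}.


K_10 has 10!/(2^{5}·5!) = 945 labelled perfect matchings.
For each such perfect matching H, let X_H = 1 if all 5 edges of H are present in G. Then P[X_H = 1] = p^{5} = (9/10)^{5} = 59049/100000.
By linearity of expectation: E[X] = Σ_H E[X_H] = 945 · p^{5} = 945 · 59049/100000 = 11160261/20000.
Numerically: E[X] ≈ 558.

E[X] = 945 · (9/10)^{5} = 11160261/20000 ≈ 558.


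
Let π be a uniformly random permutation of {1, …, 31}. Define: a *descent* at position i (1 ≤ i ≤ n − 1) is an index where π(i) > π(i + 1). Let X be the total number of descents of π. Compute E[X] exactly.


Write X = Σ X_I over i = 1, …, 30, with X_I the indicator of one descent.
There are 30 indicators.
For each fixed i, the pair (π(i), π(i+1)) is a uniformly random ordered pair of distinct values from {1, …, 31}; by symmetry P[π(i) > π(i+1)] = 1/2.
By linearity: E[X] = 30 · (1/2) = (31 − 1) · (1/2) = 15 ≈ 15.000.

E[X] = 15 = 15.000.


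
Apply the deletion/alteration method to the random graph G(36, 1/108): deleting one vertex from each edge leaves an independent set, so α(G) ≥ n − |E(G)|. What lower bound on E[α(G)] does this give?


E[|E(G)|] = C(36, 2)·p = 630 · (1/108) = 35/6.
E[α(G)] ≥ n − E[|E(G)|] = 36 − 35/6 = 181/6.
Numerically: ≈ 30.16667.
(This is only a lower bound; the true E[α(G)] may be larger.)

E[α(G)] ≥ 181/6 ≈ 30.16667.


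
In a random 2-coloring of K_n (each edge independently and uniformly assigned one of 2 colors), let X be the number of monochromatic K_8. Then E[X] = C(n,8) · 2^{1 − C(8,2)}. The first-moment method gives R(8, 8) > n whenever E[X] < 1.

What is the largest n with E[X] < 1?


We need C(n, 8) · 2^{1 − 28} < 1, i.e. C(n, 8) < 2^{28 − 1} = 134217728.
Check values of n near the boundary:
  n = 36: C(36, 8) = 30260340; 30260340 < 134217728? YES
  n = 37: C(37, 8) = 38608020; 38608020 < 134217728? YES
  n = 38: C(38, 8) = 48903492; 48903492 < 134217728? YES
  n = 39: C(39, 8) = 61523748; 61523748 < 134217728? YES
  n = 40: C(40, 8) = 76904685; 76904685 < 134217728? YES
  n = 41: C(41, 8) = 95548245; 95548245 < 134217728? YES
  n = 42: C(42, 8) = 118030185; 118030185 < 134217728? YES
  n = 43: C(43, 8) = 145008513; 145008513 < 134217728? NO
  n = 44: C(44, 8) = 177232627; 177232627 < 134217728? NO
The largest n with C(n, 8) < 134217728 is n = 42 (where E[X] = 118030185/134217728 ≈ 0.87939). Hence R(8, 8) > 42, i.e. R(8, 8) ≥ 43.

Largest n = 42; hence R(8, 8) > 42.


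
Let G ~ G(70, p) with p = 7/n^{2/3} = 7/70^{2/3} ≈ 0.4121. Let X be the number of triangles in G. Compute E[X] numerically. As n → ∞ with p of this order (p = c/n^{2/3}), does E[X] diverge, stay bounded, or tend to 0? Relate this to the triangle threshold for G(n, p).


Number of potential triangles: C(70, 3) = 54740.
Each occurs with probability p³ ≈ (0.4121)³ ≈ 7.000000e-02.
By linearity: E[X] = C(70, 3)·p³ ≈ 54740 · 7.000000e-02 ≈ 3831.8000.
Since α = 2/3 < 1, p = c/n^{2/3} ≫ 1/n is above the triangle threshold p ~ 1/n. Asymptotically E[X] ~ (c³/6)·n^{3(1−α)} = (7³/6)·n^{1} → ∞; triangles are abundant w.h.p.

E[X] ≈ 3831.8000; in regime p = Θ(1/n^{2/3}) E[X] diverges (above the triangle threshold p ~ 1/n).


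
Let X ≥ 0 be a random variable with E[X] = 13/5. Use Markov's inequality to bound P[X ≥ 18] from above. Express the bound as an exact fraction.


μ = E[X] = 13/5, a = 18.
Markov: P[X ≥ 18] ≤ μ/a = (13/5)/18 = 13/90.
Numerically: ≈ 0.14444.
(Since a = 18 > μ = 2.60000, the bound 13/90 is < 1 and informative.)

P[X ≥ 18] ≤ 13/90 ≈ 0.14444.


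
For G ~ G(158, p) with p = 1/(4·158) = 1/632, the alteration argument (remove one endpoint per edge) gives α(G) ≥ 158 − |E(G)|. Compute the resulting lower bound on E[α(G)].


E[|E(G)|] = C(158, 2)·p = 12403 · (1/632) = 157/8.
E[α(G)] ≥ n − E[|E(G)|] = 158 − 157/8 = 1107/8.
Numerically: ≈ 138.375.
(This is only a lower bound; the true E[α(G)] may be larger.)

E[α(G)] ≥ 1107/8 ≈ 138.375.


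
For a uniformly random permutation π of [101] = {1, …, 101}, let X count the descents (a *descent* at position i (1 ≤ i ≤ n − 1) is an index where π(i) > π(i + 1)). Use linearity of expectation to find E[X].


Write X = Σ X_I over i = 1, …, 100, with X_I the indicator of one descent.
There are 100 indicators.
For each fixed i, the pair (π(i), π(i+1)) is a uniformly random ordered pair of distinct values from {1, …, 101}; by symmetry P[π(i) > π(i+1)] = 1/2.
By linearity: E[X] = 100 · (1/2) = (101 − 1) · (1/2) = 50 ≈ 50.0000.

E[X] = 50 = 50.0000.


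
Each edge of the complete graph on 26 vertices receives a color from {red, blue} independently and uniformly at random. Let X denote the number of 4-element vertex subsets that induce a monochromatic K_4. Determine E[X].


Let X = Σ_S X_S over the C(26, 4) = 14950 subsets S of size 4, where X_S = 1 if the K_4 on S is monochromatic.
For a fixed S, the K_4 on S has C(4, 2) = 6 edges. P[all 6 edges red] = (1/2)^6, and likewise for blue, so P[monochromatic] = 2·(1/2)^6 = 2^{1 − 6} = 1/32.
By linearity: E[X] = C(26, 4) · 2^{1 − 6} = 14950 · 1/32 = 7475/16.
Numerically: E[X] ≈ 467.18750.

E[X] = C(26,4)·2^(1−C(4,2)) = 7475/16 ≈ 467.18750.


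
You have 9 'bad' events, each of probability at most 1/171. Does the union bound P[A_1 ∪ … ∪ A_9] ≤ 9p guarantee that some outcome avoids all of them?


Union bound: P[∪_{i=1}^{9} A_i] ≤ Σ_i P[A_i] ≤ 9·p = 9·(1/171) = 1/19.
Numerically: 1/19 ≈ 0.0526.
Is 1/19 < 1? YES.
Since P[∪ A_i] ≤ 1/19 < 1, the complement has P[∩ A_i^c] ≥ 1 − 1/19 = 18/19 > 0, so some outcome avoids every A_i.

9·p = 1/19 ≈ 0.0526; existence CERTIFIED by the union bound.


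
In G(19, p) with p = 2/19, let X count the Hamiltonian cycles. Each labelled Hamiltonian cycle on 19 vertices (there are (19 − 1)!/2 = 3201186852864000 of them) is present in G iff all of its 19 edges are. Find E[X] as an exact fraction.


K_19 has (19 − 1)!/2 = 3201186852864000 labelled Hamiltonian cycles.
For each such Hamiltonian cycle H, let X_H = 1 if all 19 edges of H are present in G. Then P[X_H = 1] = p^{19} = (2/19)^{19} = 524288/1978419655660313589123979.
By linearity of expectation: E[X] = Σ_H E[X_H] = 3201186852864000 · p^{19} = 3201186852864000 · 524288/1978419655660313589123979 = 1678343852714360832000/1978419655660313589123979.
Numerically: E[X] ≈ 0.0008483.

E[X] = 3201186852864000 · (2/19)^{19} = 1678343852714360832000/1978419655660313589123979 ≈ 0.0008483.


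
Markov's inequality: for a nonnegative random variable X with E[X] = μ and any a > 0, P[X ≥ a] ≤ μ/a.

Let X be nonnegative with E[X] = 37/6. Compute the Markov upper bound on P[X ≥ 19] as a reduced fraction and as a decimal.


μ = E[X] = 37/6, a = 19.
Markov: P[X ≥ 19] ≤ μ/a = (37/6)/19 = 37/114.
Numerically: ≈ 0.3246.
(Since a = 19 > μ = 6.1667, the bound 37/114 is < 1 and informative.)

P[X ≥ 19] ≤ 37/114 ≈ 0.3246.


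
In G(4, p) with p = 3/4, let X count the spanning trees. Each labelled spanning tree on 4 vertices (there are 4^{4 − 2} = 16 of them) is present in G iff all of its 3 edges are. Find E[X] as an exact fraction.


K_4 has 4^{4 − 2} = 16 labelled spanning trees.
For each such spanning tree H, let X_H = 1 if all 3 edges of H are present in G. Then P[X_H = 1] = p^{3} = (3/4)^{3} = 27/64.
By linearity of expectation: E[X] = Σ_H E[X_H] = 16 · p^{3} = 16 · 27/64 = 27/4.
Numerically: E[X] ≈ 6.75.

E[X] = 16 · (3/4)^{3} = 27/4 ≈ 6.75.


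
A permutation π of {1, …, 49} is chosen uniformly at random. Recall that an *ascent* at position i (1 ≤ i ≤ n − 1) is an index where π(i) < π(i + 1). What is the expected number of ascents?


Write X = Σ X_I over i = 1, …, 48, with X_I the indicator of one ascent.
There are 48 indicators.
For each fixed i, the pair (π(i), π(i+1)) is a uniformly random ordered pair of distinct values from {1, …, 49}; by symmetry P[π(i) < π(i+1)] = 1/2.
By linearity: E[X] = 48 · (1/2) = (49 − 1) · (1/2) = 24 ≈ 24.0000.

E[X] = 24 = 24.0000.


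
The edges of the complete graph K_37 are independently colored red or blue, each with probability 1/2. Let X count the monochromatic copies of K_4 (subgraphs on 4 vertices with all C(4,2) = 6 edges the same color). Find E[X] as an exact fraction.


Let X = Σ_S X_S over the C(37, 4) = 66045 subsets S of size 4, where X_S = 1 if the K_4 on S is monochromatic.
For a fixed S, the K_4 on S has C(4, 2) = 6 edges. P[all 6 edges red] = (1/2)^6, and likewise for blue, so P[monochromatic] = 2·(1/2)^6 = 2^{1 − 6} = 1/32.
By linearity: E[X] = C(37, 4) · 2^{1 − 6} = 66045 · 1/32 = 66045/32.
Numerically: E[X] ≈ 2063.906.

E[X] = C(37,4)·2^(1−C(4,2)) = 66045/32 ≈ 2063.906.


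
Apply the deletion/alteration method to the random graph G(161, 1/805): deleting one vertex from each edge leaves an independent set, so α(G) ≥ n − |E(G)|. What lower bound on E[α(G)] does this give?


E[|E(G)|] = C(161, 2)·p = 12880 · (1/805) = 16.
E[α(G)] ≥ n − E[|E(G)|] = 161 − 16 = 145.
Numerically: ≈ 145.00000.
(This is only a lower bound; the true E[α(G)] may be larger.)

E[α(G)] ≥ 145 ≈ 145.00000.


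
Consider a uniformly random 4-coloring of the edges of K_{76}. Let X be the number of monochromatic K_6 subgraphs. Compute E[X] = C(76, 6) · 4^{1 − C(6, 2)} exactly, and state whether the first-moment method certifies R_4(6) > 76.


E[X] = C(76, 6) · 4^{1 − 15} = 218618940 · 4^{−14} = 218618940/268435456.
As a reduced fraction: E[X] = 54654735/67108864 ≈ 0.814419.
Is E[X] < 1? YES.
Since E[X] < 1, there exists a 4-coloring of K_{76} with no monochromatic K_6; hence R_4(6) > 76.

E[X] = 54654735/67108864 ≈ 0.814419; E[X] < 1, so R_4(6) > 76.


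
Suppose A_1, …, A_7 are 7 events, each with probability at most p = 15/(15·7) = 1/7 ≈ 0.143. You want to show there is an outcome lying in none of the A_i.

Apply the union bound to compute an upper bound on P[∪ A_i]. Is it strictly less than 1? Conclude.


Union bound: P[∪_{i=1}^{7} A_i] ≤ Σ_i P[A_i] ≤ 7·p = 7·(1/7) = 1.
Numerically: 1 ≈ 1.000.
Is 1 < 1? NO.
Since the bound 1 is ≥ 1, the union bound is uninformative here; it does NOT by itself certify existence.

7·p = 1 ≈ 1.000; existence NOT certified by the union bound.


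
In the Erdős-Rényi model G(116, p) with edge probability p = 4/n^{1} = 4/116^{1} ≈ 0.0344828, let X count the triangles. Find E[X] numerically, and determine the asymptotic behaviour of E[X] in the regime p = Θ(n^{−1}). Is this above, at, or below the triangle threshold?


Number of potential triangles: C(116, 3) = 253460.
Each occurs with probability p³ ≈ (0.0344828)³ ≈ 4.10020911e-05.
By linearity: E[X] = C(116, 3)·p³ ≈ 253460 · 4.10020911e-05 ≈ 10.392390.
Here α = 1, so p = 4/n is exactly at the triangle threshold p ~ 1/n. Asymptotically E[X] → c³/6 = 4³/6 = 32/3 ≈ 10.666667, a bounded constant. In this regime the triangle count is asymptotically Poisson(c³/6).

E[X] ≈ 10.392390; in regime p = Θ(1/n^{1}) E[X] stays bounded (at the triangle threshold p ~ 1/n).


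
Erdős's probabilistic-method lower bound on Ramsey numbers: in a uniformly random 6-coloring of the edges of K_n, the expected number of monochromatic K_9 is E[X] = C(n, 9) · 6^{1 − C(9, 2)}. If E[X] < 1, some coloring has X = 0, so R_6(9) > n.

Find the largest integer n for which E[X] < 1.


We need C(n, 9) · 6^{1 − 36} < 1, i.e. C(n, 9) < 6^{36 − 1} = 1719070799748422591028658176.
Check values of n near the boundary:
  n = 4403: C(4403, 9) = 1699894433046281918452233150; 1699894433046281918452233150 < 1719070799748422591028658176? YES
  n = 4404: C(4404, 9) = 1703375445537161676647015880; 1703375445537161676647015880 < 1719070799748422591028658176? YES
  n = 4405: C(4405, 9) = 1706862792900636302463627150; 1706862792900636302463627150 < 1719070799748422591028658176? YES
  n = 4406: C(4406, 9) = 1710356485221788389505285700; 1710356485221788389505285700 < 1719070799748422591028658176? YES
  n = 4407: C(4407, 9) = 1713856532599459170657070050; 1713856532599459170657070050 < 1719070799748422591028658176? YES
  n = 4408: C(4408, 9) = 1717362945146264156457459600; 1717362945146264156457459600 < 1719070799748422591028658176? YES
  n = 4409: C(4409, 9) = 1720875732988608787686577131; 1720875732988608787686577131 < 1719070799748422591028658176? NO
  n = 4410: C(4410, 9) = 1724394906266704102180823710; 1724394906266704102180823710 < 1719070799748422591028658176? NO
  n = 4411: C(4411, 9) = 1727920475134582415883601405; 1727920475134582415883601405 < 1719070799748422591028658176? NO
The largest n with C(n, 9) < 1719070799748422591028658176 is n = 4408 (where E[X] = 35778394690547169926197075/35813974994758803979763712 ≈ 0.999). Hence R_6(9) > 4408, i.e. R_6(9) ≥ 4409.

Largest n = 4408; hence R_6(9) > 4408.


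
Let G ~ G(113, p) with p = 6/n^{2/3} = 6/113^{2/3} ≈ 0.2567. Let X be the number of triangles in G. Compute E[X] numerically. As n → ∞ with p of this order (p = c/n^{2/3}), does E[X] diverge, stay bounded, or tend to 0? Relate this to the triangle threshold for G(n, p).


Number of potential triangles: C(113, 3) = 234136.
Each occurs with probability p³ ≈ (0.2567)³ ≈ 1.691597e-02.
By linearity: E[X] = C(113, 3)·p³ ≈ 234136 · 1.691597e-02 ≈ 3960.6372.
Since α = 2/3 < 1, p = c/n^{2/3} ≫ 1/n is above the triangle threshold p ~ 1/n. Asymptotically E[X] ~ (c³/6)·n^{3(1−α)} = (6³/6)·n^{1} → ∞; triangles are abundant w.h.p.

E[X] ≈ 3960.6372; in regime p = Θ(1/n^{2/3}) E[X] diverges (above the triangle threshold p ~ 1/n).


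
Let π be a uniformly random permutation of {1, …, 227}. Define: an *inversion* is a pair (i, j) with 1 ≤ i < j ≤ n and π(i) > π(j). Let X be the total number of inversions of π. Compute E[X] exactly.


Write X = Σ X_I over the C(227, 2) = 25651 pairs i < j, with X_I the indicator of one inversion.
There are 25651 indicators.
For each fixed pair i < j, the values π(i) and π(j) are two distinct elements of {1, …, 227} in uniformly random order; by symmetry P[π(i) > π(j)] = 1/2.
By linearity: E[X] = 25651 · (1/2) = C(227, 2) · (1/2) = 25651/2 = 25651/2 ≈ 12825.50000.

E[X] = 25651/2 = 12825.50000.


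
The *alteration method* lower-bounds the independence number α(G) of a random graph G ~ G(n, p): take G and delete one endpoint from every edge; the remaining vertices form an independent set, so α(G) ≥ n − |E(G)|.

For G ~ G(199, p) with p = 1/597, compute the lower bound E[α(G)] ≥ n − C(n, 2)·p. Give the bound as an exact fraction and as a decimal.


E[|E(G)|] = C(199, 2)·p = 19701 · (1/597) = 33.
E[α(G)] ≥ n − E[|E(G)|] = 199 − 33 = 166.
Numerically: ≈ 166.000.
(This is only a lower bound; the true E[α(G)] may be larger.)

E[α(G)] ≥ 166 ≈ 166.000.


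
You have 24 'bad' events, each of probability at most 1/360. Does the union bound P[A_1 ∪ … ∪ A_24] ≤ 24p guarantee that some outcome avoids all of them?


Union bound: P[∪_{i=1}^{24} A_i] ≤ Σ_i P[A_i] ≤ 24·p = 24·(1/360) = 1/15.
Numerically: 1/15 ≈ 0.0666667.
Is 1/15 < 1? YES.
Since P[∪ A_i] ≤ 1/15 < 1, the complement has P[∩ A_i^c] ≥ 1 − 1/15 = 14/15 > 0, so some outcome avoids every A_i.

24·p = 1/15 ≈ 0.0666667; existence CERTIFIED by the union bound.


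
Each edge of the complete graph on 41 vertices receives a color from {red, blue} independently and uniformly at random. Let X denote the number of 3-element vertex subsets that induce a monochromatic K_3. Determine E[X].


Let X = Σ_S X_S over the C(41, 3) = 10660 subsets S of size 3, where X_S = 1 if the K_3 on S is monochromatic.
For a fixed S, the K_3 on S has C(3, 2) = 3 edges. P[all 3 edges red] = (1/2)^3, and likewise for blue, so P[monochromatic] = 2·(1/2)^3 = 2^{1 − 3} = 1/4.
By linearity: E[X] = C(41, 3) · 2^{1 − 3} = 10660 · 1/4 = 2665.
Numerically: E[X] ≈ 2665.000.

E[X] = C(41,3)·2^(1−C(3,2)) = 2665 ≈ 2665.000.


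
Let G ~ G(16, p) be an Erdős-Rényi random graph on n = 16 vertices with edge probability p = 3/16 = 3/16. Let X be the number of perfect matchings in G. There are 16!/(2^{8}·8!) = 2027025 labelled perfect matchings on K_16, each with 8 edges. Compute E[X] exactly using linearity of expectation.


K_16 has 16!/(2^{8}·8!) = 2027025 labelled perfect matchings.
For each such perfect matching H, let X_H = 1 if all 8 edges of H are present in G. Then P[X_H = 1] = p^{8} = (3/16)^{8} = 6561/4294967296.
By linearity: E[X] = Σ_H E[X_H] = 2027025 · p^{8} = 2027025 · 6561/4294967296 = 13299311025/4294967296.
Numerically: E[X] ≈ 3.096.

E[X] = 2027025 · (3/16)^{8} = 13299311025/4294967296 ≈ 3.096.


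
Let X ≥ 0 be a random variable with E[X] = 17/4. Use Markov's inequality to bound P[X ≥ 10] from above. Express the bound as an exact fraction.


μ = E[X] = 17/4, a = 10.
Markov: P[X ≥ 10] ≤ μ/a = (17/4)/10 = 17/40.
Numerically: ≈ 0.425000.
(Since a = 10 > μ = 4.250000, the bound 17/40 is < 1 and informative.)

P[X ≥ 10] ≤ 17/40 ≈ 0.425000.


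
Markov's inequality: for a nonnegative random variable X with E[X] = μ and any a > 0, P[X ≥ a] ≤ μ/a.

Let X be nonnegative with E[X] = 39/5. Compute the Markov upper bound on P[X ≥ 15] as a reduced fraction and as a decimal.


μ = E[X] = 39/5, a = 15.
Markov: P[X ≥ 15] ≤ μ/a = (39/5)/15 = 13/25.
Numerically: ≈ 0.520.
(Since a = 15 > μ = 7.800, the bound 13/25 is < 1 and informative.)

P[X ≥ 15] ≤ 13/25 ≈ 0.520.


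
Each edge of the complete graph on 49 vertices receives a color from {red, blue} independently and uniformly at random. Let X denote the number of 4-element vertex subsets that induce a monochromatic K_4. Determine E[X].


Let X = Σ_S X_S over the C(49, 4) = 211876 subsets S of size 4, where X_S = 1 if the K_4 on S is monochromatic.
For a fixed S, the K_4 on S has C(4, 2) = 6 edges. P[all 6 edges red] = (1/2)^6, and likewise for blue, so P[monochromatic] = 2·(1/2)^6 = 2^{1 − 6} = 1/32.
By linearity of expectation: E[X] = C(49, 4) · 2^{1 − 6} = 211876 · 1/32 = 52969/8.
Numerically: E[X] ≈ 6621.12500.

E[X] = C(49,4)·2^(1−C(4,2)) = 52969/8 ≈ 6621.12500.


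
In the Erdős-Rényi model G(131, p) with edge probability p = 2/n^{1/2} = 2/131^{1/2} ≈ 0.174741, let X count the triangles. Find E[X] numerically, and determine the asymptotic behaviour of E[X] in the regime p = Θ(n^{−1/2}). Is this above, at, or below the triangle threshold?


Number of potential triangles: C(131, 3) = 366145.
Each occurs with probability p³ ≈ (0.174741)³ ≈ 5.33559729e-03.
By linearity: E[X] = C(131, 3)·p³ ≈ 366145 · 5.33559729e-03 ≈ 1953.602271.
Since α = 1/2 < 1, p = c/n^{1/2} ≫ 1/n is above the triangle threshold p ~ 1/n. Asymptotically E[X] ~ (c³/6)·n^{3(1−α)} = (2³/6)·n^{1.5} → ∞; triangles are abundant w.h.p.

E[X] ≈ 1953.602271; in regime p = Θ(1/n^{1/2}) E[X] diverges (above the triangle threshold p ~ 1/n).


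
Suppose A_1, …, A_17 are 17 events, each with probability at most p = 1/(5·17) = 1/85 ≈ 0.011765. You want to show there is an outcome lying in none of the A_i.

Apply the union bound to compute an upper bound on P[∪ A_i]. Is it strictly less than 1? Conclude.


Union bound: P[∪_{i=1}^{17} A_i] ≤ Σ_i P[A_i] ≤ 17·p = 17·(1/85) = 1/5.
Numerically: 1/5 ≈ 0.200000.
Is 1/5 < 1? YES.
Since P[∪ A_i] ≤ 1/5 < 1, the complement has P[∩ A_i^c] ≥ 1 − 1/5 = 4/5 > 0, so some outcome avoids every A_i.

17·p = 1/5 ≈ 0.200000; existence CERTIFIED by the union bound.


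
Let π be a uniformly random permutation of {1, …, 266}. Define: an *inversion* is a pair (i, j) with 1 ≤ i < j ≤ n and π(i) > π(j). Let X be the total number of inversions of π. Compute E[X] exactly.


Write X = Σ X_I over the C(266, 2) = 35245 pairs i < j, with X_I the indicator of one inversion.
There are 35245 indicators.
For each fixed pair i < j, the values π(i) and π(j) are two distinct elements of {1, …, 266} in uniformly random order; by symmetry P[π(i) > π(j)] = 1/2.
By linearity: E[X] = 35245 · (1/2) = C(266, 2) · (1/2) = 35245/2 = 35245/2 ≈ 17622.5000.

E[X] = 35245/2 = 17622.5000.


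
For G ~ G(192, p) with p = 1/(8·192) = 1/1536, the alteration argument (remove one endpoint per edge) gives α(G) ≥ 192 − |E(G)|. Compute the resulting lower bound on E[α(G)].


E[|E(G)|] = C(192, 2)·p = 18336 · (1/1536) = 191/16.
E[α(G)] ≥ n − E[|E(G)|] = 192 − 191/16 = 2881/16.
Numerically: ≈ 180.06250.
(This is only a lower bound; the true E[α(G)] may be larger.)

E[α(G)] ≥ 2881/16 ≈ 180.06250.


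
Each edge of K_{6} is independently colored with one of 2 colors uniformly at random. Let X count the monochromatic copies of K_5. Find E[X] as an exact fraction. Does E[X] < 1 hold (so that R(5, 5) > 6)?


E[X] = C(6, 5) · 2^{1 − 10} = 6 · 2^{−9} = 6/512.
As a reduced fraction: E[X] = 3/256 ≈ 0.01172.
Is E[X] < 1? YES.
Since E[X] < 1, there exists a 2-coloring of K_{6} with no monochromatic K_5; hence R(5, 5) > 6.

E[X] = 3/256 ≈ 0.01172; E[X] < 1, so R(5, 5) > 6.
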